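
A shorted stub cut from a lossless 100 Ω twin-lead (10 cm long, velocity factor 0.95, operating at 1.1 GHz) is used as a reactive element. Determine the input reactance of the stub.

λ = v/f = 0.95·c / 1.1 GHz = 0.259 m
βl = 2π·l/λ = 2π × 0.386 = 139°
tan(βl) = -0.871
For a shorted stub, Z_in = jZ_0·tan(βl)

X_in ≈ -87.1 Ω (capacitive)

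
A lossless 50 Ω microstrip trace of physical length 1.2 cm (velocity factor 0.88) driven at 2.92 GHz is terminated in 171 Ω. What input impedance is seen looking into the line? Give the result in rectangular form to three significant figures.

λ = v/f = 0.88·c / 2.92 GHz = 0.0904 m
βl = 2π·l/λ = 2π × 0.133 = 47.8°
tan(βl) = tan(47.8°) = 1.1
Z_in = Z_0·(Z_L + jZ_0·tanβl)/(Z_0 + jZ_L·tanβl)
     = 50·(171 + j55.1)/(50 + j188)

Z_in ≈ 24.9 − j38.8 Ω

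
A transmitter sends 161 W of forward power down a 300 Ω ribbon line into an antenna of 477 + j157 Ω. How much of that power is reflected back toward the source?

P_reflected ≈ 14.3 W

|Γ| = |(177 + j157)/(777 + j157)| = 0.298
|Γ|² = 0.0891
P_refl = |Γ|²·P_inc = 14.3 W, P_del = (1 − |Γ|²)·P_inc = 147 W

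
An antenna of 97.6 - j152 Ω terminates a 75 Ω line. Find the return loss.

Γ = (22.6 − j152)/(172.6 − j152), |Γ| = 0.668
RL = −20·log₁₀|Γ| = −20·log₁₀(0.668)

RL ≈ 3.5 dB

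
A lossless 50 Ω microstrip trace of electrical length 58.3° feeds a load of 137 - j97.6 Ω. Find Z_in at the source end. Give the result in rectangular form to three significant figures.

tan(βl) = tan(58.3°) = 1.62
Z_in = Z_0·(Z_L + jZ_0·tanβl)/(Z_0 + jZ_L·tanβl)
     = 50·(137 − j16.6)/(208 + j222)

Z_in ≈ 13.4 − j18.3 Ω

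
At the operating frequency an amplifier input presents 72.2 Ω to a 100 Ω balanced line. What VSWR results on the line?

Γ = (72.2 − 100)/(72.2 + 100) = -0.161
VSWR = (1 + 0.161)/(1 − 0.161)

VSWR ≈ 1.39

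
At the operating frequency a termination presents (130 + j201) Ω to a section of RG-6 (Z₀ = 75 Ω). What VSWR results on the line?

VSWR ≈ 6.3

Γ = (Z_L − Z_0)/(Z_L + Z_0) = (55 + j201)/(205 + j201)
|Γ| = 208/287 = 0.726
VSWR = (1 + |Γ|)/(1 − |Γ|) = 1.73/0.274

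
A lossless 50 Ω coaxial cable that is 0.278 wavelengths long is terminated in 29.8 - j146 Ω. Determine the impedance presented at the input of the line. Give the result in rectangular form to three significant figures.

Z_in ≈ 3.9 + j26.8 Ω

βl = 2π × 0.278 = 100°
tan(βl) = tan(100°) = -5.63
Z_in = Z_0·(Z_L + jZ_0·tanβl)/(Z_0 + jZ_L·tanβl)
     = 50·(29.8 − j427)/(-771 − j168)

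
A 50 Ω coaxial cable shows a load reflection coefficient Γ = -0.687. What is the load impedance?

Z_L = Z_0·(1 + Γ)/(1 − Γ) = 50·(0.313)/(1.69)

Z_L ≈ 9.28 Ω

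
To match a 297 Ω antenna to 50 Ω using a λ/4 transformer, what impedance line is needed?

Z_qwt ≈ 122 Ω

Z_qwt = √(Z_0·R_L) = √(50 × 297) = √14850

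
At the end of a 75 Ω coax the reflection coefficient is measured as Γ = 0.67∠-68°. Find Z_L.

Z_L = Z_0·(1 + Γ)/(1 − Γ) = 75·(1.25 − j0.621)/(0.749 + j0.621)

Z_L ≈ 43.6 − j98.4 Ω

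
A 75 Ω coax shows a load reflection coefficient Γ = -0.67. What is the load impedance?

Z_L = Z_0·(1 + Γ)/(1 − Γ) = 75·(0.33)/(1.67)

Z_L ≈ 14.8 Ω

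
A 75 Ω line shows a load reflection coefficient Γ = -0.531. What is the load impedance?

Z_L ≈ 23 Ω

Z_L = Z_0·(1 + Γ)/(1 − Γ) = 75·(0.469)/(1.53)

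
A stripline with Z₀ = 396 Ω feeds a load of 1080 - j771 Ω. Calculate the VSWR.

VSWR ≈ 4.25

Γ = (Z_L − Z_0)/(Z_L + Z_0) = (684 − j771)/(1476 − j771)
|Γ| = 1030/1670 = 0.619
VSWR = (1 + |Γ|)/(1 − |Γ|) = 1.62/0.381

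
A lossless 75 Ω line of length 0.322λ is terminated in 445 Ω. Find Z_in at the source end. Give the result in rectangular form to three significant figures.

βl = 2π × 0.322 = 116°
tan(βl) = tan(116°) = -2.06
Z_in = Z_0·(Z_L + jZ_0·tanβl)/(Z_0 + jZ_L·tanβl)
     = 75·(445 − j154)/(75 − j916)

Z_in ≈ 15.5 + j35.2 Ω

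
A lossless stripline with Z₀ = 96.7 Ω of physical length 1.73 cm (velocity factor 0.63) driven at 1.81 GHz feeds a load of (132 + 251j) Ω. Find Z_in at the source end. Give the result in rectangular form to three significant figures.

λ = v/f = 0.63·c / 1.81 GHz = 0.104 m
βl = 2π·l/λ = 2π × 0.166 = 59.6°
tan(βl) = tan(59.6°) = 1.71
Z_in = Z_0·(Z_L + jZ_0·tanβl)/(Z_0 + jZ_L·tanβl)
     = 96.7·(132 + j416)/(-332 + j225)

Z_in ≈ 30 − j101 Ω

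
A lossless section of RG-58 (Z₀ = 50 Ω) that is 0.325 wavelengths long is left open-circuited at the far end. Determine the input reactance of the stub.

βl = 2π × 0.325 = 117°
tan(βl) = -1.96
For an open-circuited stub, Z_in = −jZ_0·cot(βl) = −jZ_0/tan(βl)

X_in ≈ 25.5 Ω (inductive)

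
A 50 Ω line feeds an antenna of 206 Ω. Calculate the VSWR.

VSWR ≈ 4.12

For a purely resistive load, VSWR = R_L/Z_0 or Z_0/R_L (whichever > 1) = 206/50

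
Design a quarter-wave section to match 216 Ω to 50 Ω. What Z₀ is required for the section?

Z_qwt = √(Z_0·R_L) = √(50 × 216) = √10800

Z_qwt ≈ 104 Ω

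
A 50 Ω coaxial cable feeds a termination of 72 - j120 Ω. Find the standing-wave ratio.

Γ = (Z_L − Z_0)/(Z_L + Z_0) = (22 − j120)/(122 − j120)
|Γ| = 122/171 = 0.713
VSWR = (1 + |Γ|)/(1 − |Γ|) = 1.71/0.287

VSWR ≈ 5.97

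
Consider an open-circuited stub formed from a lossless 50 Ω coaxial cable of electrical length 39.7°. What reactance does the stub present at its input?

X_in ≈ -60.2 Ω (capacitive)

tan(βl) = 0.83
For an open-circuited stub, Z_in = −jZ_0·cot(βl) = −jZ_0/tan(βl)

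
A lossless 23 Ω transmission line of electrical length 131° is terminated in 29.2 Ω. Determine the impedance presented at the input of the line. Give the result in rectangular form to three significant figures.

tan(βl) = tan(131°) = -1.15
Z_in = Z_0·(Z_L + jZ_0·tanβl)/(Z_0 + jZ_L·tanβl)
     = 23·(29.2 − j26.5)/(23 − j33.6)

Z_in ≈ 21.7 + j5.17 Ω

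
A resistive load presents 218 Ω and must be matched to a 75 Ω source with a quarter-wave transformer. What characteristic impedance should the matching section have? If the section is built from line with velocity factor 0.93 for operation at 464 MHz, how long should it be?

Z_qwt ≈ 128 Ω; length ≈ 15 cm

Z_qwt = √(Z_0·R_L) = √(75 × 218) = √16350
λ = 0.93·c/f = 0.601 m, so l = λ/4 = 0.15 m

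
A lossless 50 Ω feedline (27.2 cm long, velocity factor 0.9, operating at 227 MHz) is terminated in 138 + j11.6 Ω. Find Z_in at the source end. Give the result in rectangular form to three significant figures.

Z_in ≈ 18.4 − j7.39 Ω

λ = v/f = 0.9·c / 227 MHz = 1.19 m
βl = 2π·l/λ = 2π × 0.229 = 82.3°
tan(βl) = tan(82.3°) = 7.42
Z_in = Z_0·(Z_L + jZ_0·tanβl)/(Z_0 + jZ_L·tanβl)
     = 50·(138 + j383)/(-36.1 + j1020)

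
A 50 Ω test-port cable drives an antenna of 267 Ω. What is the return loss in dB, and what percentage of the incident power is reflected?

Γ = (267 − 50)/(267 + 50) = 0.685
RL = −20·log₁₀(0.685) = 3.29 dB
P_refl/P_inc = |Γ|² = 0.469

RL ≈ 3.29 dB; 46.9% of incident power reflected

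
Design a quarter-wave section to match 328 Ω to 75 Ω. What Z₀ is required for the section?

Z_qwt = √(Z_0·R_L) = √(75 × 328) = √24600

Z_qwt ≈ 157 Ω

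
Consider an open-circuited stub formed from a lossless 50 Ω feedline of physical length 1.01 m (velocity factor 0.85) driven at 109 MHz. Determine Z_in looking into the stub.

Z_in ≈ +j109 Ω

λ = v/f = 0.85·c / 109 MHz = 2.34 m
βl = 2π·l/λ = 2π × 0.432 = 155°
tan(βl) = -0.457
For an open-circuited stub, Z_in = −jZ_0·cot(βl) = −jZ_0/tan(βl)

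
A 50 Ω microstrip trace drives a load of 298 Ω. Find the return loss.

Γ = (298 − 50)/(298 + 50) = 0.713
RL = −20·log₁₀|Γ| = −20·log₁₀(0.713)

RL ≈ 2.94 dB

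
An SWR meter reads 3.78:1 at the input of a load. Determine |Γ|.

|Γ| = (S − 1)/(S + 1) = (3.78 − 1)/(3.78 + 1) = 2.78/4.78

|Γ| ≈ 0.582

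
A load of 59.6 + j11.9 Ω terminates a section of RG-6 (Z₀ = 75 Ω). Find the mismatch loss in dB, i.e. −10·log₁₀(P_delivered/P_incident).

mismatch loss ≈ 0.091 dB

Γ = (-15.4 + j11.9)/(134.6 + j11.9), |Γ| = 0.144
|Γ|² = 0.0207, so P_del/P_inc = 1 − |Γ|² = 0.979
ML = −10·log₁₀(1 − |Γ|²)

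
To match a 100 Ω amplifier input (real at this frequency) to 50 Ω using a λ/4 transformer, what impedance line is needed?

Z_qwt = √(Z_0·R_L) = √(50 × 100) = √5000

Z_qwt ≈ 70.7 Ω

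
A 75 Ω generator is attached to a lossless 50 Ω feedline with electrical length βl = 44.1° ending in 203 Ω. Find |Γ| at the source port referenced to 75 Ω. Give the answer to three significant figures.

|Γ| ≈ 0.629

tan(βl) = 0.969
Z_in = Z_0·(Z_L + jZ_0·tanβl)/(Z_0 + jZ_L·tanβl) = 23.9 − j45.5 Ω
Γ_s = (Z_in − Z_s)/(Z_in + Z_s) = (-51.1 − j45.5)/(98.9 − j45.5), |Γ_s| = 0.629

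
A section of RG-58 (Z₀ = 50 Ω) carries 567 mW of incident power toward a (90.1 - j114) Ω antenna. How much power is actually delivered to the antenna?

|Γ| = |(40.1 − j114)/(140.1 − j114)| = 0.669
|Γ|² = 0.448
P_refl = |Γ|²·P_inc = 254 mW, P_del = (1 − |Γ|²)·P_inc = 313 mW

P_delivered ≈ 313 mW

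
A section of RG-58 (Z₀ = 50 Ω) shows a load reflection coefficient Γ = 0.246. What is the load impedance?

Z_L ≈ 82.6 Ω

Z_L = Z_0·(1 + Γ)/(1 − Γ) = 50·(1.25)/(0.754)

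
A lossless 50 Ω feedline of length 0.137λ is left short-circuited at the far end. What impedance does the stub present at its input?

Z_in ≈ +j58.2 Ω

βl = 2π × 0.137 = 49.3°
tan(βl) = 1.16
For a short-circuited stub, Z_in = jZ_0·tan(βl)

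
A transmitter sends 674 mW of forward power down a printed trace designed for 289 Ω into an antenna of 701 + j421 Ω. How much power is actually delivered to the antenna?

P_delivered ≈ 472 mW

|Γ| = |(412 + j421)/(990 + j421)| = 0.548
|Γ|² = 0.3
P_refl = |Γ|²·P_inc = 202 mW, P_del = (1 − |Γ|²)·P_inc = 472 mW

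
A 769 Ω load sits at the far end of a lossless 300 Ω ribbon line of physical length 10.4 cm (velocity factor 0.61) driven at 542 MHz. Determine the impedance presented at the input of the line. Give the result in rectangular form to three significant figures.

Z_in ≈ 131 + j95 Ω

λ = v/f = 0.61·c / 542 MHz = 0.338 m
βl = 2π·l/λ = 2π × 0.308 = 111°
tan(βl) = tan(111°) = -2.62
Z_in = Z_0·(Z_L + jZ_0·tanβl)/(Z_0 + jZ_L·tanβl)
     = 300·(769 − j786)/(300 − j2020)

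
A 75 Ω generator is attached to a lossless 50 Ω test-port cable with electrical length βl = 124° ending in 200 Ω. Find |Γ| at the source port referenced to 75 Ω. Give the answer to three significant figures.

|Γ| ≈ 0.666

tan(βl) = -1.48
Z_in = Z_0·(Z_L + jZ_0·tanβl)/(Z_0 + jZ_L·tanβl) = 17.7 + j30.7 Ω
Γ_s = (Z_in − Z_s)/(Z_in + Z_s) = (-57.3 + j30.7)/(92.7 + j30.7), |Γ_s| = 0.666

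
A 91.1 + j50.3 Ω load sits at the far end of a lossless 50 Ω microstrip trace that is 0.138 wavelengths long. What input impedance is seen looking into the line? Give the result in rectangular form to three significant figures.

Z_in ≈ 46.9 − j46.5 Ω

βl = 2π × 0.138 = 49.7°
tan(βl) = tan(49.7°) = 1.18
Z_in = Z_0·(Z_L + jZ_0·tanβl)/(Z_0 + jZ_L·tanβl)
     = 50·(91.1 + j109)/(-9.27 + j107)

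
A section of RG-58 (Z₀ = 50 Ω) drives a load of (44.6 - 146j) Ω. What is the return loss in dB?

RL ≈ 1.52 dB

Γ = (-5.4 − j146)/(94.6 − j146), |Γ| = 0.84
RL = −20·log₁₀|Γ| = −20·log₁₀(0.84)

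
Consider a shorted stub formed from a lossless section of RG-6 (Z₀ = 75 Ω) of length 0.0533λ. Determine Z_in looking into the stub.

Z_in ≈ +j26.1 Ω

βl = 2π × 0.0533 = 19.2°
tan(βl) = 0.348
For a shorted stub, Z_in = jZ_0·tan(βl)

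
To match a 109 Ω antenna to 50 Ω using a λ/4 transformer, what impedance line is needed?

Z_qwt ≈ 73.8 Ω

Z_qwt = √(Z_0·R_L) = √(50 × 109) = √5450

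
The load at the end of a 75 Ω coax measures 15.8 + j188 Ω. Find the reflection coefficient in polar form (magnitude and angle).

Γ ≈ 0.944 ∠ 43.3°

Γ = (Z_L − Z_0)/(Z_L + Z_0) = (-59.2 + j188)/(90.8 + j188)
|Γ| = 197/209 = 0.944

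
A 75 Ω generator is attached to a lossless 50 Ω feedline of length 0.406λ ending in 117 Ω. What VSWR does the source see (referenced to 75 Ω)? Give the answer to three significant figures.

βl = 2π × 0.406 = 146°
tan(βl) = -0.67
Z_in = Z_0·(Z_L + jZ_0·tanβl)/(Z_0 + jZ_L·tanβl) = 49 + j43.3 Ω
Γ_s = (Z_in − Z_s)/(Z_in + Z_s) = (-26 + j43.3)/(124 + j43.3), |Γ_s| = 0.385
VSWR = (1 + |Γ_s|)/(1 − |Γ_s|)

VSWR ≈ 2.25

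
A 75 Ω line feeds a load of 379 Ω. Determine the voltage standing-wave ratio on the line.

Γ = (379 − 75)/(379 + 75) = 0.67
VSWR = (1 + 0.67)/(1 − 0.67)

VSWR ≈ 5.05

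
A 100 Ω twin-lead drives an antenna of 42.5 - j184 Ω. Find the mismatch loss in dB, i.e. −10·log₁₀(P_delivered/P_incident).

Γ = (-57.5 − j184)/(142.5 − j184), |Γ| = 0.828
|Γ|² = 0.686, so P_del/P_inc = 1 − |Γ|² = 0.314
ML = −10·log₁₀(1 − |Γ|²)

mismatch loss ≈ 5.03 dB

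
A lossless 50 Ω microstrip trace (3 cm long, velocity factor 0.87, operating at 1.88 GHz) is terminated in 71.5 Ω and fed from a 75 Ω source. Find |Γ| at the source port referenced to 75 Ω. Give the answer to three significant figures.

λ = v/f = 0.87·c / 1.88 GHz = 0.139 m
βl = 2π·l/λ = 2π × 0.216 = 77.8°
tan(βl) = 4.62
Z_in = Z_0·(Z_L + jZ_0·tanβl)/(Z_0 + jZ_L·tanβl) = 35.8 − j5.4 Ω
Γ_s = (Z_in − Z_s)/(Z_in + Z_s) = (-39.2 − j5.4)/(111 − j5.4), |Γ_s| = 0.357

|Γ| ≈ 0.357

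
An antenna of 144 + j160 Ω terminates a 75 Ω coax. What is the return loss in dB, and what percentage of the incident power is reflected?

Γ = (69 + j160)/(219 + j160), |Γ| = 0.642
RL = −20·log₁₀(0.642) = 3.84 dB
P_refl/P_inc = |Γ|² = 0.413

RL ≈ 3.84 dB; 41.3% of incident power reflected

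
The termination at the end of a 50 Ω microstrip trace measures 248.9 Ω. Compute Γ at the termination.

Γ = 0.665

Γ = (Z_L − Z_0)/(Z_L + Z_0) = (248.9 − 50)/(248.9 + 50) = 198.9/298.9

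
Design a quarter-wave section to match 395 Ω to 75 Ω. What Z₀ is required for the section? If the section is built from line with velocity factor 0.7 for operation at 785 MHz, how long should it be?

Z_qwt ≈ 172 Ω; length ≈ 6.69 cm

Z_qwt = √(Z_0·R_L) = √(75 × 395) = √29620
λ = 0.7·c/f = 0.268 m, so l = λ/4 = 0.0669 m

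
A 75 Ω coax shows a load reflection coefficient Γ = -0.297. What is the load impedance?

Z_L = Z_0·(1 + Γ)/(1 − Γ) = 75·(0.703)/(1.3)

Z_L ≈ 40.7 Ω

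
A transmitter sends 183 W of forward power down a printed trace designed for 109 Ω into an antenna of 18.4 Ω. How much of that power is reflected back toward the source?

Γ = (18.4 − 109)/(18.4 + 109) = -0.711
|Γ|² = 0.506
P_refl = |Γ|²·P_inc = 92.5 W, P_del = (1 − |Γ|²)·P_inc = 90.5 W

P_reflected ≈ 92.5 W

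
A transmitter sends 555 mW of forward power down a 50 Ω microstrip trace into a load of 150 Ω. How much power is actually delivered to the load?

Γ = (150 − 50)/(150 + 50) = 0.5
|Γ|² = 0.25
P_refl = |Γ|²·P_inc = 139 mW, P_del = (1 − |Γ|²)·P_inc = 416 mW

P_delivered ≈ 416 mW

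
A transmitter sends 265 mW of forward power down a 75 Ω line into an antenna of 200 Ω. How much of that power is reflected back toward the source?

Γ = (200 − 75)/(200 + 75) = 0.455
|Γ|² = 0.207
P_refl = |Γ|²·P_inc = 54.8 mW, P_del = (1 − |Γ|²)·P_inc = 210 mW

P_reflected ≈ 54.8 mW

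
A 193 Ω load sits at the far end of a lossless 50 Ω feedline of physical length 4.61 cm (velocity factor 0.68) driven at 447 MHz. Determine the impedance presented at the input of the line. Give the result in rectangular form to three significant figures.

λ = v/f = 0.68·c / 447 MHz = 0.456 m
βl = 2π·l/λ = 2π × 0.101 = 36.4°
tan(βl) = tan(36.4°) = 0.736
Z_in = Z_0·(Z_L + jZ_0·tanβl)/(Z_0 + jZ_L·tanβl)
     = 50·(193 + j36.8)/(50 + j142)

Z_in ≈ 32.8 − j56.4 Ω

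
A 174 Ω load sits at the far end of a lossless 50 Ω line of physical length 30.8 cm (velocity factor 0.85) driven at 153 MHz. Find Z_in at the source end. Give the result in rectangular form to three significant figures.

λ = v/f = 0.85·c / 153 MHz = 1.67 m
βl = 2π·l/λ = 2π × 0.185 = 66.5°
tan(βl) = tan(66.5°) = 2.3
Z_in = Z_0·(Z_L + jZ_0·tanβl)/(Z_0 + jZ_L·tanβl)
     = 50·(174 + j115)/(50 + j401)

Z_in ≈ 16.8 − j19.6 Ω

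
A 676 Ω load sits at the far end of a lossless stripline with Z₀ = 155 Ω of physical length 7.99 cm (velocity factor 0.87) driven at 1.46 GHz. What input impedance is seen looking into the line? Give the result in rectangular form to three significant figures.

λ = v/f = 0.87·c / 1.46 GHz = 0.179 m
βl = 2π·l/λ = 2π × 0.447 = 161°
tan(βl) = tan(161°) = -0.346
Z_in = Z_0·(Z_L + jZ_0·tanβl)/(Z_0 + jZ_L·tanβl)
     = 155·(676 − j53.7)/(155 − j234)

Z_in ≈ 231 + j295 Ω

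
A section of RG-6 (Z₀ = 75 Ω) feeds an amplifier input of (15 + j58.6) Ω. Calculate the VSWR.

Γ = (Z_L − Z_0)/(Z_L + Z_0) = (-60 + j58.6)/(90 + j58.6)
|Γ| = 83.9/107 = 0.781
VSWR = (1 + |Γ|)/(1 − |Γ|) = 1.78/0.219

VSWR ≈ 8.13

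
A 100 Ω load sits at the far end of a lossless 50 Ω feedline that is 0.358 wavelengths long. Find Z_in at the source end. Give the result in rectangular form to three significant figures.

Z_in ≈ 35.5 + j26 Ω

βl = 2π × 0.358 = 129°
tan(βl) = tan(129°) = -1.24
Z_in = Z_0·(Z_L + jZ_0·tanβl)/(Z_0 + jZ_L·tanβl)
     = 50·(100 − j62)/(50 − j124)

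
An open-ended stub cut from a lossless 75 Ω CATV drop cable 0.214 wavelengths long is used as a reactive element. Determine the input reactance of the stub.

X_in ≈ -17.3 Ω (capacitive)

βl = 2π × 0.214 = 77°
tan(βl) = 4.35
For an open-ended stub, Z_in = −jZ_0·cot(βl) = −jZ_0/tan(βl)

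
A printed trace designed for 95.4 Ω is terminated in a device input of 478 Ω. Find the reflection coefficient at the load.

Γ = 0.667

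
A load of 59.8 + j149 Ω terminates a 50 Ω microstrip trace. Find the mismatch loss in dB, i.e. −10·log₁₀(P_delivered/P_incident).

Γ = (9.8 + j149)/(109.8 + j149), |Γ| = 0.807
|Γ|² = 0.651, so P_del/P_inc = 1 − |Γ|² = 0.349
ML = −10·log₁₀(1 − |Γ|²)

mismatch loss ≈ 4.57 dB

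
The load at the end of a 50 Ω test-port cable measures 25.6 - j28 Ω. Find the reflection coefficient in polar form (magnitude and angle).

Γ = (Z_L − Z_0)/(Z_L + Z_0) = (-24.4 − j28)/(75.6 − j28)
|Γ| = 37.1/80.6 = 0.461

Γ ≈ 0.461 ∠ -111°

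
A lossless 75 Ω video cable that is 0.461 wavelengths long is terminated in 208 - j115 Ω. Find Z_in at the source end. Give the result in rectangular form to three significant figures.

βl = 2π × 0.461 = 166°
tan(βl) = tan(166°) = -0.25
Z_in = Z_0·(Z_L + jZ_0·tanβl)/(Z_0 + jZ_L·tanβl)
     = 75·(208 − j134)/(46.2 − j52)

Z_in ≈ 257 + j71.7 Ω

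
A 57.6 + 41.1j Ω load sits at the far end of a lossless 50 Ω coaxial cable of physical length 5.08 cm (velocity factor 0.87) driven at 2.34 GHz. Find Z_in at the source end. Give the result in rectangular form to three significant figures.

λ = v/f = 0.87·c / 2.34 GHz = 0.112 m
βl = 2π·l/λ = 2π × 0.455 = 164°
tan(βl) = tan(164°) = -0.287
Z_in = Z_0·(Z_L + jZ_0·tanβl)/(Z_0 + jZ_L·tanβl)
     = 50·(57.6 + j26.7)/(61.8 − j16.6)

Z_in ≈ 38.1 + j31.8 Ω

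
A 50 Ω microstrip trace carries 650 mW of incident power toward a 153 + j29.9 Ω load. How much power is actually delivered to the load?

P_delivered ≈ 472 mW

|Γ| = |(103 + j29.9)/(203 + j29.9)| = 0.523
|Γ|² = 0.273
P_refl = |Γ|²·P_inc = 178 mW, P_del = (1 − |Γ|²)·P_inc = 472 mW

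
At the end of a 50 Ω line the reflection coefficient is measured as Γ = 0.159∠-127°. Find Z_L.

Z_L = Z_0·(1 + Γ)/(1 − Γ) = 50·(0.904 − j0.127)/(1.1 + j0.127)

Z_L ≈ 40.1 − j10.4 Ω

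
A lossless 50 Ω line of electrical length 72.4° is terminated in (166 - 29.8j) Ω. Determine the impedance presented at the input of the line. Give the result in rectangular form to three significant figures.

tan(βl) = tan(72.4°) = 3.15
Z_in = Z_0·(Z_L + jZ_0·tanβl)/(Z_0 + jZ_L·tanβl)
     = 50·(166 + j128)/(144 + j523)

Z_in ≈ 15.4 − j11.6 Ω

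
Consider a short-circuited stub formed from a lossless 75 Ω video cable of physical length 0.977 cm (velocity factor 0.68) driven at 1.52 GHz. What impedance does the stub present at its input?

Z_in ≈ +j36.9 Ω

λ = v/f = 0.68·c / 1.52 GHz = 0.134 m
βl = 2π·l/λ = 2π × 0.0728 = 26.2°
tan(βl) = 0.492
For a short-circuited stub, Z_in = jZ_0·tan(βl)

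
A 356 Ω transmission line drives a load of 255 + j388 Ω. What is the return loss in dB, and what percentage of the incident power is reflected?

RL ≈ 5.13 dB; 30.7% of incident power reflected

Γ = (-101 + j388)/(611 + j388), |Γ| = 0.554
RL = −20·log₁₀(0.554) = 5.13 dB
P_refl/P_inc = |Γ|² = 0.307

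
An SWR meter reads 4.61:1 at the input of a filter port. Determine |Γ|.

|Γ| ≈ 0.643

|Γ| = (S − 1)/(S + 1) = (4.61 − 1)/(4.61 + 1) = 3.61/5.61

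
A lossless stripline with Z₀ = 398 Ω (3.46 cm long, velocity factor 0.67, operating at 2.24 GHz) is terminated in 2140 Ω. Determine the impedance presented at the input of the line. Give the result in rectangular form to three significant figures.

Z_in ≈ 163 + j420 Ω

λ = v/f = 0.67·c / 2.24 GHz = 0.0897 m
βl = 2π·l/λ = 2π × 0.386 = 139°
tan(βl) = tan(139°) = -0.875
Z_in = Z_0·(Z_L + jZ_0·tanβl)/(Z_0 + jZ_L·tanβl)
     = 398·(2140 − j348)/(398 − j1870)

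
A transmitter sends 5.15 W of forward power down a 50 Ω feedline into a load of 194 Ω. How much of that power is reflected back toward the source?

Γ = (194 − 50)/(194 + 50) = 0.59
|Γ|² = 0.348
P_refl = |Γ|²·P_inc = 1.79 W, P_del = (1 − |Γ|²)·P_inc = 3.36 W

P_reflected ≈ 1.79 W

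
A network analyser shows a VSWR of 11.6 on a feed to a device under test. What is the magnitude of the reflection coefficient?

|Γ| ≈ 0.841

|Γ| = (S − 1)/(S + 1) = (11.6 − 1)/(11.6 + 1) = 10.6/12.6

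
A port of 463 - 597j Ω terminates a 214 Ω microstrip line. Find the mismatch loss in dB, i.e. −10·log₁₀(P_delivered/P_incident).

mismatch loss ≈ 3.13 dB

Γ = (249 − j597)/(677 − j597), |Γ| = 0.717
|Γ|² = 0.514, so P_del/P_inc = 1 − |Γ|² = 0.486
ML = −10·log₁₀(1 − |Γ|²)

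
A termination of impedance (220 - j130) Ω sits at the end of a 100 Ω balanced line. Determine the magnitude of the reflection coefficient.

Γ = (Z_L − Z_0)/(Z_L + Z_0) = (120 − j130)/(320 − j130)
|Γ| = 177/345

|Γ| ≈ 0.512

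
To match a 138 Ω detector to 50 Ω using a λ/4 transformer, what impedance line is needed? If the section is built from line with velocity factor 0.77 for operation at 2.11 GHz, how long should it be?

Z_qwt ≈ 83.1 Ω; length ≈ 2.74 cm

Z_qwt = √(Z_0·R_L) = √(50 × 138) = √6900
λ = 0.77·c/f = 0.109 m, so l = λ/4 = 0.0274 m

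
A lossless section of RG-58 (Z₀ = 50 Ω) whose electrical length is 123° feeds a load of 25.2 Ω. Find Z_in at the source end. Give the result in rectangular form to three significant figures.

tan(βl) = tan(123°) = -1.54
Z_in = Z_0·(Z_L + jZ_0·tanβl)/(Z_0 + jZ_L·tanβl)
     = 50·(25.2 − j77)/(50 − j38.8)

Z_in ≈ 53 − j35.8 Ω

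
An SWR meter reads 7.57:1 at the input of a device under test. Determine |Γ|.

|Γ| ≈ 0.767

|Γ| = (S − 1)/(S + 1) = (7.57 − 1)/(7.57 + 1) = 6.57/8.57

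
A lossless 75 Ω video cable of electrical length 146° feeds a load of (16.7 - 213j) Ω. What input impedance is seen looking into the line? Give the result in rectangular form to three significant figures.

tan(βl) = tan(146°) = -0.675
Z_in = Z_0·(Z_L + jZ_0·tanβl)/(Z_0 + jZ_L·tanβl)
     = 75·(16.7 − j264)/(-68.7 − j11.3)

Z_in ≈ 28.2 + j283 Ω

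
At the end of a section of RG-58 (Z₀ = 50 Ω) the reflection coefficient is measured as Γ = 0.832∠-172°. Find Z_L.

Z_L = Z_0·(1 + Γ)/(1 − Γ) = 50·(0.176 − j0.116)/(1.82 + j0.116)

Z_L ≈ 4.61 − j3.47 Ω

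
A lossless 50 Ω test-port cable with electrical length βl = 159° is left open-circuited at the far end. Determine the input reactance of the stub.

tan(βl) = -0.384
For an open-circuited stub, Z_in = −jZ_0·cot(βl) = −jZ_0/tan(βl)

X_in ≈ 130 Ω (inductive)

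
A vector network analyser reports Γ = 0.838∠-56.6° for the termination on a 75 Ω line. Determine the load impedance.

Z_L ≈ 28.6 − j135 Ω

Z_L = Z_0·(1 + Γ)/(1 − Γ) = 75·(1.46 − j0.7)/(0.539 + j0.7)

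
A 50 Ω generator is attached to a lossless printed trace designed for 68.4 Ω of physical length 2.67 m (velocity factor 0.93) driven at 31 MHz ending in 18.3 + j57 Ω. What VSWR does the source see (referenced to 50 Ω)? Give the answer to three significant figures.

VSWR ≈ 5.89

λ = v/f = 0.93·c / 31 MHz = 9 m
βl = 2π·l/λ = 2π × 0.297 = 107°
tan(βl) = -3.31
Z_in = Z_0·(Z_L + jZ_0·tanβl)/(Z_0 + jZ_L·tanβl) = 14.7 − j41.6 Ω
Γ_s = (Z_in − Z_s)/(Z_in + Z_s) = (-35.3 − j41.6)/(64.7 − j41.6), |Γ_s| = 0.71
VSWR = (1 + |Γ_s|)/(1 − |Γ_s|)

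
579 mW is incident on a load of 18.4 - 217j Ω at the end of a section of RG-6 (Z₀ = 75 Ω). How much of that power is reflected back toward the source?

P_reflected ≈ 522 mW

|Γ| = |(-56.6 − j217)/(93.4 − j217)| = 0.949
|Γ|² = 0.901
P_refl = |Γ|²·P_inc = 522 mW, P_del = (1 − |Γ|²)·P_inc = 57.3 mW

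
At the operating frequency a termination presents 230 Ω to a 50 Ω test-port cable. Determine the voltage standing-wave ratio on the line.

VSWR ≈ 4.6

For a purely resistive load, VSWR = R_L/Z_0 or Z_0/R_L (whichever > 1) = 230/50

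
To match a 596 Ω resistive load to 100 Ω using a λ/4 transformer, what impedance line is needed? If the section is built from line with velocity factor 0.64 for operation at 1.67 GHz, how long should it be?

Z_qwt = √(Z_0·R_L) = √(100 × 596) = √59600
λ = 0.64·c/f = 0.115 m, so l = λ/4 = 0.0287 m

Z_qwt ≈ 244 Ω; length ≈ 2.87 cm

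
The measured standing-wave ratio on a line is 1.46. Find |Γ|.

|Γ| ≈ 0.187

|Γ| = (S − 1)/(S + 1) = (1.46 − 1)/(1.46 + 1) = 0.46/2.46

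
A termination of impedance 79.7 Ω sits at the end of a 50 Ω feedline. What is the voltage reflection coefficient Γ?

Γ = (Z_L − Z_0)/(Z_L + Z_0) = (79.7 − 50)/(79.7 + 50) = 29.7/129.7

Γ = 0.229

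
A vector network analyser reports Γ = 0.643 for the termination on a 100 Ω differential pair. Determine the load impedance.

Z_L ≈ 460 Ω

Z_L = Z_0·(1 + Γ)/(1 − Γ) = 100·(1.64)/(0.357)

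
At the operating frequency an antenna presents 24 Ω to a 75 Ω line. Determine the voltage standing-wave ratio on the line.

VSWR ≈ 3.12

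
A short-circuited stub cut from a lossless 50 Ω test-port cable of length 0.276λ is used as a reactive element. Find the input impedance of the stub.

Z_in ≈ −j303 Ω

βl = 2π × 0.276 = 99.4°
tan(βl) = -6.07
For a short-circuited stub, Z_in = jZ_0·tan(βl)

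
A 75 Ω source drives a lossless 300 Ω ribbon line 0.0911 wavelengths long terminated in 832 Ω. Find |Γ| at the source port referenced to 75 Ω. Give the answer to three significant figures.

βl = 2π × 0.0911 = 32.8°
tan(βl) = 0.644
Z_in = Z_0·(Z_L + jZ_0·tanβl)/(Z_0 + jZ_L·tanβl) = 281 − j308 Ω
Γ_s = (Z_in − Z_s)/(Z_in + Z_s) = (206 − j308)/(356 − j308), |Γ_s| = 0.787

|Γ| ≈ 0.787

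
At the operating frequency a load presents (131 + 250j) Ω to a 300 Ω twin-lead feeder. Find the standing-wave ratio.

VSWR ≈ 4.07

Γ = (Z_L − Z_0)/(Z_L + Z_0) = (-169 + j250)/(431 + j250)
|Γ| = 302/498 = 0.606
VSWR = (1 + |Γ|)/(1 − |Γ|) = 1.61/0.394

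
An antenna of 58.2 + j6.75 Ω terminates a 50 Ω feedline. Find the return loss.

Γ = (8.2 + j6.75)/(108.2 + j6.75), |Γ| = 0.098
RL = −20·log₁₀|Γ| = −20·log₁₀(0.098)

RL ≈ 20.2 dB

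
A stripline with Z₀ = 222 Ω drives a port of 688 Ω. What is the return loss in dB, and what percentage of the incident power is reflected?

Γ = (688 − 222)/(688 + 222) = 0.512
RL = −20·log₁₀(0.512) = 5.81 dB
P_refl/P_inc = |Γ|² = 0.262

RL ≈ 5.81 dB; 26.2% of incident power reflected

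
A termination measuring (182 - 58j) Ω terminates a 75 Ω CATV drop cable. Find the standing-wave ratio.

VSWR ≈ 2.72

Γ = (Z_L − Z_0)/(Z_L + Z_0) = (107 − j58)/(257 − j58)
|Γ| = 122/263 = 0.462
VSWR = (1 + |Γ|)/(1 − |Γ|) = 1.46/0.538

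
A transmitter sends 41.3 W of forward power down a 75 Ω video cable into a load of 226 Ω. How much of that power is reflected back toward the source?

Γ = (226 − 75)/(226 + 75) = 0.502
|Γ|² = 0.252
P_refl = |Γ|²·P_inc = 10.4 W, P_del = (1 − |Γ|²)·P_inc = 30.9 W

P_reflected ≈ 10.4 W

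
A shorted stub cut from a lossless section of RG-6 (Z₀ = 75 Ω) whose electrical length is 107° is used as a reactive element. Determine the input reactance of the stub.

tan(βl) = -3.27
For a shorted stub, Z_in = jZ_0·tan(βl)

X_in ≈ -245 Ω (capacitive)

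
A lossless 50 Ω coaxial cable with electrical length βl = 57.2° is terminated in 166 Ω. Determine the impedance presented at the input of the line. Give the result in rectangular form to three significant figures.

Z_in ≈ 20.5 − j28.2 Ω

tan(βl) = tan(57.2°) = 1.55
Z_in = Z_0·(Z_L + jZ_0·tanβl)/(Z_0 + jZ_L·tanβl)
     = 50·(166 + j77.6)/(50 + j258)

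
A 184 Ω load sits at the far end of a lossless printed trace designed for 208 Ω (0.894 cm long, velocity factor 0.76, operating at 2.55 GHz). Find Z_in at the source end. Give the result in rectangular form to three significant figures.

Z_in ≈ 199 + j23.3 Ω

λ = v/f = 0.76·c / 2.55 GHz = 0.0894 m
βl = 2π·l/λ = 2π × 0.1 = 36°
tan(βl) = tan(36°) = 0.726
Z_in = Z_0·(Z_L + jZ_0·tanβl)/(Z_0 + jZ_L·tanβl)
     = 208·(184 + j151)/(208 + j134)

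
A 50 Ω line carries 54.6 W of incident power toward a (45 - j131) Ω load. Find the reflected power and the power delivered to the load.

P_reflected ≈ 35.8 W; P_delivered ≈ 18.8 W

|Γ| = |(-5 − j131)/(95 − j131)| = 0.81
|Γ|² = 0.656
P_refl = |Γ|²·P_inc = 35.8 W, P_del = (1 − |Γ|²)·P_inc = 18.8 W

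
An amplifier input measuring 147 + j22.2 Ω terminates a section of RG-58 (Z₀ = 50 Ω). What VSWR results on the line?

Γ = (Z_L − Z_0)/(Z_L + Z_0) = (97 + j22.2)/(197 + j22.2)
|Γ| = 99.5/198 = 0.502
VSWR = (1 + |Γ|)/(1 − |Γ|) = 1.5/0.498

VSWR ≈ 3.02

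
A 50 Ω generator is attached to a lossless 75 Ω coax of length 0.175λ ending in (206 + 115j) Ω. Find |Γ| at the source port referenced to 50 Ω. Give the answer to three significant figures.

|Γ| ≈ 0.565

βl = 2π × 0.175 = 63°
tan(βl) = 1.96
Z_in = Z_0·(Z_L + jZ_0·tanβl)/(Z_0 + jZ_L·tanβl) = 30.2 − j49.5 Ω
Γ_s = (Z_in − Z_s)/(Z_in + Z_s) = (-19.8 − j49.5)/(80.2 − j49.5), |Γ_s| = 0.565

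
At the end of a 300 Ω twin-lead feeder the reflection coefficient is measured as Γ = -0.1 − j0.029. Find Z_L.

Z_L ≈ 245 − j14.4 Ω

Z_L = Z_0·(1 + Γ)/(1 − Γ) = 300·(0.9 − j0.029)/(1.1 + j0.029)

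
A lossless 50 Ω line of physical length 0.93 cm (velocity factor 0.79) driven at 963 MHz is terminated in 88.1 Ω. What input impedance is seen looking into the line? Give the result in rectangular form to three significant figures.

λ = v/f = 0.79·c / 963 MHz = 0.246 m
βl = 2π·l/λ = 2π × 0.0378 = 13.6°
tan(βl) = tan(13.6°) = 0.242
Z_in = Z_0·(Z_L + jZ_0·tanβl)/(Z_0 + jZ_L·tanβl)
     = 50·(88.1 + j12.1)/(50 + j21.3)

Z_in ≈ 78.9 − j21.5 Ω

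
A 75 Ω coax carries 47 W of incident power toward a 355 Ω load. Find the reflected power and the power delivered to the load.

Γ = (355 − 75)/(355 + 75) = 0.651
|Γ|² = 0.424
P_refl = |Γ|²·P_inc = 19.9 W, P_del = (1 − |Γ|²)·P_inc = 27.1 W

P_reflected ≈ 19.9 W; P_delivered ≈ 27.1 W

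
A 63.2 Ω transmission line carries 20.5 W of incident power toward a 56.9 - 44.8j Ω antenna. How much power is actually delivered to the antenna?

P_delivered ≈ 17.9 W

|Γ| = |(-6.3 − j44.8)/(120.1 − j44.8)| = 0.353
|Γ|² = 0.125
P_refl = |Γ|²·P_inc = 2.55 W, P_del = (1 − |Γ|²)·P_inc = 17.9 W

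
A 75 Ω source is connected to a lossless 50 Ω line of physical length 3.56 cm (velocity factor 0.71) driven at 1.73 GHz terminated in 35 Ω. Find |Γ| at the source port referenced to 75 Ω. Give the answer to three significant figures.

λ = v/f = 0.71·c / 1.73 GHz = 0.123 m
βl = 2π·l/λ = 2π × 0.289 = 104°
tan(βl) = -3.98
Z_in = Z_0·(Z_L + jZ_0·tanβl)/(Z_0 + jZ_L·tanβl) = 67.3 − j11.6 Ω
Γ_s = (Z_in − Z_s)/(Z_in + Z_s) = (-7.72 − j11.6)/(142 − j11.6), |Γ_s| = 0.0975

|Γ| ≈ 0.0975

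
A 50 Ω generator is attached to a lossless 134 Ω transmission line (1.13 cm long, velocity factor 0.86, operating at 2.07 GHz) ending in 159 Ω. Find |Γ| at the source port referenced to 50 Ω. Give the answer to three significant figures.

|Γ| ≈ 0.49

λ = v/f = 0.86·c / 2.07 GHz = 0.125 m
βl = 2π·l/λ = 2π × 0.0907 = 32.6°
tan(βl) = 0.64
Z_in = Z_0·(Z_L + jZ_0·tanβl)/(Z_0 + jZ_L·tanβl) = 142 − j22.2 Ω
Γ_s = (Z_in − Z_s)/(Z_in + Z_s) = (92.1 − j22.2)/(192 − j22.2), |Γ_s| = 0.49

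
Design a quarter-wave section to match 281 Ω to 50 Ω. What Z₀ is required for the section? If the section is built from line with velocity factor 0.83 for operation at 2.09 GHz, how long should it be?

Z_qwt = √(Z_0·R_L) = √(50 × 281) = √14050
λ = 0.83·c/f = 0.119 m, so l = λ/4 = 0.0298 m

Z_qwt ≈ 119 Ω; length ≈ 2.98 cm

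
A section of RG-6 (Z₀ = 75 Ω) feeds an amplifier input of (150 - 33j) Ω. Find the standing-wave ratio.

VSWR ≈ 2.13

Γ = (Z_L − Z_0)/(Z_L + Z_0) = (75 − j33)/(225 − j33)
|Γ| = 81.9/227 = 0.36
VSWR = (1 + |Γ|)/(1 − |Γ|) = 1.36/0.64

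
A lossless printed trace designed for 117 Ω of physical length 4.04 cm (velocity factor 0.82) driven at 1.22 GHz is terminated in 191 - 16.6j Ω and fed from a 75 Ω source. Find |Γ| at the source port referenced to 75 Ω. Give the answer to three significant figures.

|Γ| ≈ 0.114

λ = v/f = 0.82·c / 1.22 GHz = 0.202 m
βl = 2π·l/λ = 2π × 0.2 = 72.1°
tan(βl) = 3.1
Z_in = Z_0·(Z_L + jZ_0·tanβl)/(Z_0 + jZ_L·tanβl) = 73.2 − j16.9 Ω
Γ_s = (Z_in − Z_s)/(Z_in + Z_s) = (-1.8 − j16.9)/(148 − j16.9), |Γ_s| = 0.114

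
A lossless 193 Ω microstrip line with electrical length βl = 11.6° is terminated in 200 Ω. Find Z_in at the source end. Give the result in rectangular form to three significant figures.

Z_in ≈ 199 − j2.8 Ω

tan(βl) = tan(11.6°) = 0.205
Z_in = Z_0·(Z_L + jZ_0·tanβl)/(Z_0 + jZ_L·tanβl)
     = 193·(200 + j39.6)/(193 + j41.1)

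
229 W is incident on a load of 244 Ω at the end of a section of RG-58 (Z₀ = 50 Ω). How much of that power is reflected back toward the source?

Γ = (244 − 50)/(244 + 50) = 0.66
|Γ|² = 0.435
P_refl = |Γ|²·P_inc = 99.7 W, P_del = (1 − |Γ|²)·P_inc = 129 W

P_reflected ≈ 99.7 W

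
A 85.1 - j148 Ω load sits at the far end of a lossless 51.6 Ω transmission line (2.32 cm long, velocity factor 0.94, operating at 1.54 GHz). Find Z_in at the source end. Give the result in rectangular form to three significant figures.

Z_in ≈ 9.51 − j28.3 Ω

λ = v/f = 0.94·c / 1.54 GHz = 0.183 m
βl = 2π·l/λ = 2π × 0.127 = 45.6°
tan(βl) = tan(45.6°) = 1.02
Z_in = Z_0·(Z_L + jZ_0·tanβl)/(Z_0 + jZ_L·tanβl)
     = 51.6·(85.1 − j95.3)/(203 + j86.9)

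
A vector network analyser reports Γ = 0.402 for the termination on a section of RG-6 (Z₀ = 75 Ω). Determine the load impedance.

Z_L = Z_0·(1 + Γ)/(1 − Γ) = 75·(1.4)/(0.598)

Z_L ≈ 176 Ω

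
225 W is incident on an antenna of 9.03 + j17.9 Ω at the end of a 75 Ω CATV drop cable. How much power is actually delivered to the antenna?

P_delivered ≈ 82.6 W

|Γ| = |(-65.97 + j17.9)/(84.03 + j17.9)| = 0.796
|Γ|² = 0.633
P_refl = |Γ|²·P_inc = 142 W, P_del = (1 − |Γ|²)·P_inc = 82.6 W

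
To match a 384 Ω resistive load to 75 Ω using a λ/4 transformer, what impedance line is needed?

Z_qwt ≈ 170 Ω

Z_qwt = √(Z_0·R_L) = √(75 × 384) = √28800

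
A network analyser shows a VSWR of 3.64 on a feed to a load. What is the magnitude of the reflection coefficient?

|Γ| ≈ 0.569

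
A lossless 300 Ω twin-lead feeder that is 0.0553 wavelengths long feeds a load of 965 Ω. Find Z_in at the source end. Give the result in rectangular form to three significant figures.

βl = 2π × 0.0553 = 19.9°
tan(βl) = tan(19.9°) = 0.362
Z_in = Z_0·(Z_L + jZ_0·tanβl)/(Z_0 + jZ_L·tanβl)
     = 300·(965 + j109)/(300 + j349)

Z_in ≈ 463 − j431 Ω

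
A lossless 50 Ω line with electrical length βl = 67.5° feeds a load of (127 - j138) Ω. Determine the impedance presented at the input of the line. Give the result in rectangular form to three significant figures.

Z_in ≈ 9 − j9.46 Ω

tan(βl) = tan(67.5°) = 2.41
Z_in = Z_0·(Z_L + jZ_0·tanβl)/(Z_0 + jZ_L·tanβl)
     = 50·(127 − j17.3)/(383 + j307)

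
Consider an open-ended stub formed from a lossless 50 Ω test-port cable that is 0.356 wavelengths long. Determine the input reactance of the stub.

βl = 2π × 0.356 = 128°
tan(βl) = -1.27
For an open-ended stub, Z_in = −jZ_0·cot(βl) = −jZ_0/tan(βl)

X_in ≈ 39.3 Ω (inductive)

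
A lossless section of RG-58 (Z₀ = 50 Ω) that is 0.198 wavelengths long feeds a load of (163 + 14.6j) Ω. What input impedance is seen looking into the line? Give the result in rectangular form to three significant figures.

βl = 2π × 0.198 = 71.3°
tan(βl) = tan(71.3°) = 2.95
Z_in = Z_0·(Z_L + jZ_0·tanβl)/(Z_0 + jZ_L·tanβl)
     = 50·(163 + j162)/(6.92 + j481)

Z_in ≈ 17.1 − j16.7 Ω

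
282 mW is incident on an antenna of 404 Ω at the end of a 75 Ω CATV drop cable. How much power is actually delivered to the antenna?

Γ = (404 − 75)/(404 + 75) = 0.687
|Γ|² = 0.472
P_refl = |Γ|²·P_inc = 133 mW, P_del = (1 − |Γ|²)·P_inc = 149 mW

P_delivered ≈ 149 mW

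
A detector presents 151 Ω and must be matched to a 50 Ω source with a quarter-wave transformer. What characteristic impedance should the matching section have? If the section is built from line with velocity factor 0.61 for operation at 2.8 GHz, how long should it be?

Z_qwt ≈ 86.9 Ω; length ≈ 1.63 cm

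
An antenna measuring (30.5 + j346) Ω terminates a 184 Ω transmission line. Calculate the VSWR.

Γ = (Z_L − Z_0)/(Z_L + Z_0) = (-153.5 + j346)/(214.5 + j346)
|Γ| = 379/407 = 0.93
VSWR = (1 + |Γ|)/(1 − |Γ|) = 1.93/0.0702

VSWR ≈ 27.5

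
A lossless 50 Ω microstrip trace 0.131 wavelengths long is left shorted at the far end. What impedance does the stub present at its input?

Z_in ≈ +j53.9 Ω

βl = 2π × 0.131 = 47.2°
tan(βl) = 1.08
For a shorted stub, Z_in = jZ_0·tan(βl)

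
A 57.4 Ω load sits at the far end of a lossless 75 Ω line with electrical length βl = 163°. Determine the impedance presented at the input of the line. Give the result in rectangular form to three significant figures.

tan(βl) = tan(163°) = -0.306
Z_in = Z_0·(Z_L + jZ_0·tanβl)/(Z_0 + jZ_L·tanβl)
     = 75·(57.4 − j22.9)/(75 − j17.5)

Z_in ≈ 59.5 − j9.01 Ω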